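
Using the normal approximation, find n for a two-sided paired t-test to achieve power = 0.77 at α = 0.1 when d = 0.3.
n = 64 pairs

Sample size formula (paired t-test, normal approximation):
n = ((z_{α/2} + z_β) / d)²

z_{α/2} = 1.645 (for α = 0.1, two-sided)
z_β = 0.739 (for power = 0.77)
d = 0.3

n = ((1.645 + 0.739) / 0.3)²
n = (7.947)²
n ≈ 63.15
Round up to the next whole number: n = 64 pairs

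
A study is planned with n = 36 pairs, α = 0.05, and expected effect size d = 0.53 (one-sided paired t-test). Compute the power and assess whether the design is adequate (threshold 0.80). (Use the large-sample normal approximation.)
Power ≈ 0.94; the study is adequately powered (power ≥ 0.80)

Power calculation (paired t-test, normal approximation):
z_β = d · √n - z_α
z_β = 0.53 · √36 - 1.645
z_β = 0.53 · 6.000 - 1.645
z_β = 1.535

Power = Φ(z_β) = Φ(1.535) ≈ 0.938

Effect size d = 0.53 is medium by Cohen's convention (0.2/0.5/0.8).

Threshold: power ≥ 0.80 is conventionally adequate.
Power ≈ 0.94 → the study is adequately powered (power ≥ 0.80).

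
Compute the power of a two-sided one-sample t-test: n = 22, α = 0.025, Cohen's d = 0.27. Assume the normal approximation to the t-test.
Power ≈ 0.16

Power calculation (one-sample t-test, normal approximation):
z_β = d · √n - z_{α/2}
z_β = 0.27 · √22 - 2.241
z_β = 0.27 · 4.690 - 2.241
z_β = -0.975

Power = Φ(z_β) = Φ(-0.975) ≈ 0.165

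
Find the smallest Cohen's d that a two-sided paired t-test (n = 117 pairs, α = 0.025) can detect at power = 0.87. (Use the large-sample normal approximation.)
d ≈ 0.31

Minimum detectable effect (paired t-test, normal approximation):
d = (z_{α/2} + z_β) / √n
d = (2.241 + 1.126) / √117
d = 3.368 / 10.817
d ≈ 0.31

By Cohen's convention (0.2 small / 0.5 medium / 0.8 large): small effect.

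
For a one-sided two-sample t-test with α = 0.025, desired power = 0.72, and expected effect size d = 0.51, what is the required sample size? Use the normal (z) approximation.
n = 50 per group

Sample size formula (two-sample t-test, normal approximation):
n = 2 · ((z_α + z_β) / d)²

z_α = 1.960 (for α = 0.025, one-sided)
z_β = 0.583 (for power = 0.72)
d = 0.51

n = 2 · ((1.960 + 0.583) / 0.51)²
n = 2 · (4.986)²
n ≈ 49.72
Round up to the next whole number: n = 50 per group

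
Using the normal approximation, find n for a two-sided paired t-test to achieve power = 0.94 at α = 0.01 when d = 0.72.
n = 33 pairs

Sample size formula (paired t-test, normal approximation):
n = ((z_{α/2} + z_β) / d)²

z_{α/2} = 2.576 (for α = 0.01, two-sided)
z_β = 1.555 (for power = 0.94)
d = 0.72

n = ((2.576 + 1.555) / 0.72)²
n = (5.738)²
n ≈ 32.92
Round up to the next whole number: n = 33 pairs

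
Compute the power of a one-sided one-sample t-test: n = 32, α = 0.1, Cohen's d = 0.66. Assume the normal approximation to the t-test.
Power ≈ 0.99

Power calculation (one-sample t-test, normal approximation):
z_β = d · √n - z_α
z_β = 0.66 · √32 - 1.282
z_β = 0.66 · 5.657 - 1.282
z_β = 2.452

Power = Φ(z_β) = Φ(2.452) ≈ 0.993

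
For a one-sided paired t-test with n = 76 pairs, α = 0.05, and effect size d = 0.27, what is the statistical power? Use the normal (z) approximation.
Power ≈ 0.76

Power calculation (paired t-test, normal approximation):
z_β = d · √n - z_α
z_β = 0.27 · √76 - 1.645
z_β = 0.27 · 8.718 - 1.645
z_β = 0.709

Power = Φ(z_β) = Φ(0.709) ≈ 0.761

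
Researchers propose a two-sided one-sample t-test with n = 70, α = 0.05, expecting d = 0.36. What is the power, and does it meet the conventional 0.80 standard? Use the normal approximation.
Power ≈ 0.85; the study is adequately powered (power ≥ 0.80)

Power calculation (one-sample t-test, normal approximation):
z_β = d · √n - z_{α/2}
z_β = 0.36 · √70 - 1.960
z_β = 0.36 · 8.367 - 1.960
z_β = 1.052

Power = Φ(z_β) = Φ(1.052) ≈ 0.854

Effect size d = 0.36 is small by Cohen's convention (0.2/0.5/0.8).

Threshold: power ≥ 0.80 is conventionally adequate.
Power ≈ 0.85 → the study is adequately powered (power ≥ 0.80).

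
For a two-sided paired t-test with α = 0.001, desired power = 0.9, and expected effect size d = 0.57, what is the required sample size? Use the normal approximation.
n = 65 pairs

Sample size formula (paired t-test, normal approximation):
n = ((z_{α/2} + z_β) / d)²

z_{α/2} = 3.291 (for α = 0.001, two-sided)
z_β = 1.282 (for power = 0.9)
d = 0.57

n = ((3.291 + 1.282) / 0.57)²
n = (8.023)²
n ≈ 64.37
Round up to the next whole number: n = 65 pairs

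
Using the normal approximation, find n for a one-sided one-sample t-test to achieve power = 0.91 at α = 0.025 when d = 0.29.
n = 130

Sample size formula (one-sample t-test, normal approximation):
n = ((z_α + z_β) / d)²

z_α = 1.960 (for α = 0.025, one-sided)
z_β = 1.341 (for power = 0.91)
d = 0.29

n = ((1.960 + 1.341) / 0.29)²
n = (11.383)²
n ≈ 129.57
Round up to the next whole number: n = 130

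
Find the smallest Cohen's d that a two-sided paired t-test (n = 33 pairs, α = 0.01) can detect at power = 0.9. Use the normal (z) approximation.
d ≈ 0.67

Minimum detectable effect (paired t-test, normal approximation):
d = (z_{α/2} + z_β) / √n
d = (2.576 + 1.282) / √33
d = 3.857 / 5.745
d ≈ 0.67

By Cohen's convention (0.2 small / 0.5 medium / 0.8 large): medium effect.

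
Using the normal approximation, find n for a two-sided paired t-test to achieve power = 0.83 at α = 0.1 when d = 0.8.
n = 11 pairs

Sample size formula (paired t-test, normal approximation):
n = ((z_{α/2} + z_β) / d)²

z_{α/2} = 1.645 (for α = 0.1, two-sided)
z_β = 0.954 (for power = 0.83)
d = 0.8

n = ((1.645 + 0.954) / 0.8)²
n = (3.249)²
n ≈ 10.56
Round up to the next whole number: n = 11 pairs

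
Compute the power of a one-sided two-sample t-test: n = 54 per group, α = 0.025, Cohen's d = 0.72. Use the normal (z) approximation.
Power ≈ 0.96

Power calculation (two-sample t-test, normal approximation):
z_β = d · √(n/2) - z_α
z_β = 0.72 · √(54/2) - 1.960
z_β = 0.72 · 5.196 - 1.960
z_β = 1.781

Power = Φ(z_β) = Φ(1.781) ≈ 0.963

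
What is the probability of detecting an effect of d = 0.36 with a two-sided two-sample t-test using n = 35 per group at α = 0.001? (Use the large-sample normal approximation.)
Power ≈ 0.04

Power calculation (two-sample t-test, normal approximation):
z_β = d · √(n/2) - z_{α/2}
z_β = 0.36 · √(35/2) - 3.291
z_β = 0.36 · 4.183 - 3.291
z_β = -1.785

Power = Φ(z_β) = Φ(-1.785) ≈ 0.037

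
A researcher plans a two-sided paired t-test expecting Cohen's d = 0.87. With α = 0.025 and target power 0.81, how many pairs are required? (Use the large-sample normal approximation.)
n = 13 pairs

Sample size formula (paired t-test, normal approximation):
n = ((z_{α/2} + z_β) / d)²

z_{α/2} = 2.241 (for α = 0.025, two-sided)
z_β = 0.878 (for power = 0.81)
d = 0.87

n = ((2.241 + 0.878) / 0.87)²
n = (3.585)²
n ≈ 12.85
Round up to the next whole number: n = 13 pairs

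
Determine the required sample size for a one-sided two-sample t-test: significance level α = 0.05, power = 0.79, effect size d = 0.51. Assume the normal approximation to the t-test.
n = 47 per group

Sample size formula (two-sample t-test, normal approximation):
n = 2 · ((z_α + z_β) / d)²

z_α = 1.645 (for α = 0.05, one-sided)
z_β = 0.806 (for power = 0.79)
d = 0.51

n = 2 · ((1.645 + 0.806) / 0.51)²
n = 2 · (4.806)²
n ≈ 46.20
Round up to the next whole number: n = 47 per group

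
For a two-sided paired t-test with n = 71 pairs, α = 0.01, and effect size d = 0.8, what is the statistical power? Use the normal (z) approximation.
Power ≈ 1.00

Power calculation (paired t-test, normal approximation):
z_β = d · √n - z_{α/2}
z_β = 0.8 · √71 - 2.576
z_β = 0.8 · 8.426 - 2.576
z_β = 4.165

Power = Φ(z_β) = Φ(4.165) ≈ 1.000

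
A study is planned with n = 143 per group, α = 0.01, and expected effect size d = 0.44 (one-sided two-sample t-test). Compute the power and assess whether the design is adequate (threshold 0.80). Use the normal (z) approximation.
Power ≈ 0.92; the study is adequately powered (power ≥ 0.80)

Power calculation (two-sample t-test, normal approximation):
z_β = d · √(n/2) - z_α
z_β = 0.44 · √(143/2) - 2.326
z_β = 0.44 · 8.456 - 2.326
z_β = 1.394

Power = Φ(z_β) = Φ(1.394) ≈ 0.918

Effect size d = 0.44 is small by Cohen's convention (0.2/0.5/0.8).

Threshold: power ≥ 0.80 is conventionally adequate.
Power ≈ 0.92 → the study is adequately powered (power ≥ 0.80).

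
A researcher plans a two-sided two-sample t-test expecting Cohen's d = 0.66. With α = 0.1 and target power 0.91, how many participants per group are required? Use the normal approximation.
n = 41 per group

Sample size formula (two-sample t-test, normal approximation):
n = 2 · ((z_{α/2} + z_β) / d)²

z_{α/2} = 1.645 (for α = 0.1, two-sided)
z_β = 1.341 (for power = 0.91)
d = 0.66

n = 2 · ((1.645 + 1.341) / 0.66)²
n = 2 · (4.524)²
n ≈ 40.93
Round up to the next whole number: n = 41 per group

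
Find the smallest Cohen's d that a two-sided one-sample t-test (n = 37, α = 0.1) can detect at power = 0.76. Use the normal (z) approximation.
d ≈ 0.39

Minimum detectable effect (one-sample t-test, normal approximation):
d = (z_{α/2} + z_β) / √n
d = (1.645 + 0.706) / √37
d = 2.351 / 6.083
d ≈ 0.39

By Cohen's convention (0.2 small / 0.5 medium / 0.8 large): small effect.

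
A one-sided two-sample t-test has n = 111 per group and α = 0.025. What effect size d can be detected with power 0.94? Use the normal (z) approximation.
d ≈ 0.47

Minimum detectable effect (two-sample t-test, normal approximation):
d = (z_α + z_β) / √(n/2)
d = (1.960 + 1.555) / √(111/2)
d = 3.515 / 7.450
d ≈ 0.47

By Cohen's convention (0.2 small / 0.5 medium / 0.8 large): small effect.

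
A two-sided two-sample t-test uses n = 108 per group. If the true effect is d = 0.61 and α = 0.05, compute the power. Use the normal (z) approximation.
Power ≈ 0.99

Power calculation (two-sample t-test, normal approximation):
z_β = d · √(n/2) - z_{α/2}
z_β = 0.61 · √(108/2) - 1.960
z_β = 0.61 · 7.348 - 1.960
z_β = 2.523

Power = Φ(z_β) = Φ(2.523) ≈ 0.994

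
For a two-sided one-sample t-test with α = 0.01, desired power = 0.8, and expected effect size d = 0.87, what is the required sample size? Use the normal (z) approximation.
n = 16

Sample size formula (one-sample t-test, normal approximation):
n = ((z_{α/2} + z_β) / d)²

z_{α/2} = 2.576 (for α = 0.01, two-sided)
z_β = 0.842 (for power = 0.8)
d = 0.87

n = ((2.576 + 0.842) / 0.87)²
n = (3.929)²
n ≈ 15.44
Round up to the next whole number: n = 16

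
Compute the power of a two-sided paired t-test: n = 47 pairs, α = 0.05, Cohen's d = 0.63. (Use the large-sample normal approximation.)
Power ≈ 0.99

Power calculation (paired t-test, normal approximation):
z_β = d · √n - z_{α/2}
z_β = 0.63 · √47 - 1.960
z_β = 0.63 · 6.856 - 1.960
z_β = 2.359

Power = Φ(z_β) = Φ(2.359) ≈ 0.991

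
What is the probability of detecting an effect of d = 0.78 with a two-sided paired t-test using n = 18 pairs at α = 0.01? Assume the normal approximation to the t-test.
Power ≈ 0.77

Power calculation (paired t-test, normal approximation):
z_β = d · √n - z_{α/2}
z_β = 0.78 · √18 - 2.576
z_β = 0.78 · 4.243 - 2.576
z_β = 0.733

Power = Φ(z_β) = Φ(0.733) ≈ 0.768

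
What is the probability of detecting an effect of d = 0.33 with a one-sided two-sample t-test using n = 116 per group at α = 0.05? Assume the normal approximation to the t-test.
Power ≈ 0.81

Power calculation (two-sample t-test, normal approximation):
z_β = d · √(n/2) - z_α
z_β = 0.33 · √(116/2) - 1.645
z_β = 0.33 · 7.616 - 1.645
z_β = 0.868

Power = Φ(z_β) = Φ(0.868) ≈ 0.807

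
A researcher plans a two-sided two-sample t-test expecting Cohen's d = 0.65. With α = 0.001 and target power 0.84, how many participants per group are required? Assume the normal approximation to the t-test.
n = 87 per group

Sample size formula (two-sample t-test, normal approximation):
n = 2 · ((z_{α/2} + z_β) / d)²

z_{α/2} = 3.291 (for α = 0.001, two-sided)
z_β = 0.994 (for power = 0.84)
d = 0.65

n = 2 · ((3.291 + 0.994) / 0.65)²
n = 2 · (6.592)²
n ≈ 86.91
Round up to the next whole number: n = 87 per group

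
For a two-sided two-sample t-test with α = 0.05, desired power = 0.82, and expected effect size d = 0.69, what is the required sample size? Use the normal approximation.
n = 35 per group

Sample size formula (two-sample t-test, normal approximation):
n = 2 · ((z_{α/2} + z_β) / d)²

z_{α/2} = 1.960 (for α = 0.05, two-sided)
z_β = 0.915 (for power = 0.82)
d = 0.69

n = 2 · ((1.960 + 0.915) / 0.69)²
n = 2 · (4.167)²
n ≈ 34.73
Round up to the next whole number: n = 35 per group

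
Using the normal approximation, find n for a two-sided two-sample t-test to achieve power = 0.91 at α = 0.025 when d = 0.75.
n = 46 per group

Sample size formula (two-sample t-test, normal approximation):
n = 2 · ((z_{α/2} + z_β) / d)²

z_{α/2} = 2.241 (for α = 0.025, two-sided)
z_β = 1.341 (for power = 0.91)
d = 0.75

n = 2 · ((2.241 + 1.341) / 0.75)²
n = 2 · (4.776)²
n ≈ 45.62
Round up to the next whole number: n = 46 per group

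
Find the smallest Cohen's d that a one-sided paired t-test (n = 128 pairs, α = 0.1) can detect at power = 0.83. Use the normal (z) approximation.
d ≈ 0.20

Minimum detectable effect (paired t-test, normal approximation):
d = (z_α + z_β) / √n
d = (1.282 + 0.954) / √128
d = 2.236 / 11.314
d ≈ 0.20

By Cohen's convention (0.2 small / 0.5 medium / 0.8 large): small effect.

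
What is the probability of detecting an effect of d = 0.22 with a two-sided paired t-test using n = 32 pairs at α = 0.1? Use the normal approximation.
Power ≈ 0.34

Power calculation (paired t-test, normal approximation):
z_β = d · √n - z_{α/2}
z_β = 0.22 · √32 - 1.645
z_β = 0.22 · 5.657 - 1.645
z_β = -0.400

Power = Φ(z_β) = Φ(-0.400) ≈ 0.344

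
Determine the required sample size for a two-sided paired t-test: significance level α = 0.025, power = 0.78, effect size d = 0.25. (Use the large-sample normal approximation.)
n = 146 pairs

Sample size formula (paired t-test, normal approximation):
n = ((z_{α/2} + z_β) / d)²

z_{α/2} = 2.241 (for α = 0.025, two-sided)
z_β = 0.772 (for power = 0.78)
d = 0.25

n = ((2.241 + 0.772) / 0.25)²
n = (12.052)²
n ≈ 145.25
Round up to the next whole number: n = 146 pairs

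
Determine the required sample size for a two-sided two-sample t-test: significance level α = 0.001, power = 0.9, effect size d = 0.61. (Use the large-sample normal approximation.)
n = 113 per group

Sample size formula (two-sample t-test, normal approximation):
n = 2 · ((z_{α/2} + z_β) / d)²

z_{α/2} = 3.291 (for α = 0.001, two-sided)
z_β = 1.282 (for power = 0.9)
d = 0.61

n = 2 · ((3.291 + 1.282) / 0.61)²
n = 2 · (7.497)²
n ≈ 112.41
Round up to the next whole number: n = 113 per group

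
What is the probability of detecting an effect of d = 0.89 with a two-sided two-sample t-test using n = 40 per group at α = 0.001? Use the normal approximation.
Power ≈ 0.75

Power calculation (two-sample t-test, normal approximation):
z_β = d · √(n/2) - z_{α/2}
z_β = 0.89 · √(40/2) - 3.291
z_β = 0.89 · 4.472 - 3.291
z_β = 0.690

Power = Φ(z_β) = Φ(0.690) ≈ 0.755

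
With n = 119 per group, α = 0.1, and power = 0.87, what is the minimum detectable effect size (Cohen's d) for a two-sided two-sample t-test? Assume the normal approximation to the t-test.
d ≈ 0.36

Minimum detectable effect (two-sample t-test, normal approximation):
d = (z_{α/2} + z_β) / √(n/2)
d = (1.645 + 1.126) / √(119/2)
d = 2.771 / 7.714
d ≈ 0.36

By Cohen's convention (0.2 small / 0.5 medium / 0.8 large): small effect.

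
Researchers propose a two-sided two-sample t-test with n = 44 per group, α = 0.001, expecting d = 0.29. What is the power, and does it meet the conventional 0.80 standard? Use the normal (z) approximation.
Power ≈ 0.03; the study is underpowered (power < 0.80)

Power calculation (two-sample t-test, normal approximation):
z_β = d · √(n/2) - z_{α/2}
z_β = 0.29 · √(44/2) - 3.291
z_β = 0.29 · 4.690 - 3.291
z_β = -1.930

Power = Φ(z_β) = Φ(-1.930) ≈ 0.027

Effect size d = 0.29 is small by Cohen's convention (0.2/0.5/0.8).

Threshold: power ≥ 0.80 is conventionally adequate.
Power ≈ 0.03 → the study is underpowered (power < 0.80).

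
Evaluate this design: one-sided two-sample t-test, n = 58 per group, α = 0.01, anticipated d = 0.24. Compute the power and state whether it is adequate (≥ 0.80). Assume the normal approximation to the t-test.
Power ≈ 0.15; the study is underpowered (power < 0.80)

Power calculation (two-sample t-test, normal approximation):
z_β = d · √(n/2) - z_α
z_β = 0.24 · √(58/2) - 2.326
z_β = 0.24 · 5.385 - 2.326
z_β = -1.034

Power = Φ(z_β) = Φ(-1.034) ≈ 0.151

Effect size d = 0.24 is small by Cohen's convention (0.2/0.5/0.8).

Threshold: power ≥ 0.80 is conventionally adequate.
Power ≈ 0.15 → the study is underpowered (power < 0.80).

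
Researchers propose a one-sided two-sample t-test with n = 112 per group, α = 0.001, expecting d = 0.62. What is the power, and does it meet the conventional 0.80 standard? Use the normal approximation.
Power ≈ 0.94; the study is adequately powered (power ≥ 0.80)

Power calculation (two-sample t-test, normal approximation):
z_β = d · √(n/2) - z_α
z_β = 0.62 · √(112/2) - 3.090
z_β = 0.62 · 7.483 - 3.090
z_β = 1.549

Power = Φ(z_β) = Φ(1.549) ≈ 0.939

Effect size d = 0.62 is medium by Cohen's convention (0.2/0.5/0.8).

Threshold: power ≥ 0.80 is conventionally adequate.
Power ≈ 0.94 → the study is adequately powered (power ≥ 0.80).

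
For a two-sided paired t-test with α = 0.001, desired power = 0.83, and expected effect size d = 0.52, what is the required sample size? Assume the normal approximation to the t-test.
n = 67 pairs

Sample size formula (paired t-test, normal approximation):
n = ((z_{α/2} + z_β) / d)²

z_{α/2} = 3.291 (for α = 0.001, two-sided)
z_β = 0.954 (for power = 0.83)
d = 0.52

n = ((3.291 + 0.954) / 0.52)²
n = (8.163)²
n ≈ 66.63
Round up to the next whole number: n = 67 pairs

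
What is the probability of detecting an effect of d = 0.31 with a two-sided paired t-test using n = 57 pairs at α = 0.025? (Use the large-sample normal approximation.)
Power ≈ 0.54

Power calculation (paired t-test, normal approximation):
z_β = d · √n - z_{α/2}
z_β = 0.31 · √57 - 2.241
z_β = 0.31 · 7.550 - 2.241
z_β = 0.099

Power = Φ(z_β) = Φ(0.099) ≈ 0.539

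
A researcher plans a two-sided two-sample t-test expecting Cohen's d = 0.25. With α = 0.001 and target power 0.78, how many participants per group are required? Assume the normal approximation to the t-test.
n = 529 per group

Sample size formula (two-sample t-test, normal approximation):
n = 2 · ((z_{α/2} + z_β) / d)²

z_{α/2} = 3.291 (for α = 0.001, two-sided)
z_β = 0.772 (for power = 0.78)
d = 0.25

n = 2 · ((3.291 + 0.772) / 0.25)²
n = 2 · (16.252)²
n ≈ 528.26
Round up to the next whole number: n = 529 per group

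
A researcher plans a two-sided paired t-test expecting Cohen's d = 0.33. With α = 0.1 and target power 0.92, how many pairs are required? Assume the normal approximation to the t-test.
n = 86 pairs

Sample size formula (paired t-test, normal approximation):
n = ((z_{α/2} + z_β) / d)²

z_{α/2} = 1.645 (for α = 0.1, two-sided)
z_β = 1.405 (for power = 0.92)
d = 0.33

n = ((1.645 + 1.405) / 0.33)²
n = (9.242)²
n ≈ 85.41
Round up to the next whole number: n = 86 pairs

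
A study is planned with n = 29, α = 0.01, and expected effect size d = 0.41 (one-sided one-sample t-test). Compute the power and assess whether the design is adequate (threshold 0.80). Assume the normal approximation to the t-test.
Power ≈ 0.45; the study is underpowered (power < 0.80)

Power calculation (one-sample t-test, normal approximation):
z_β = d · √n - z_α
z_β = 0.41 · √29 - 2.326
z_β = 0.41 · 5.385 - 2.326
z_β = -0.118

Power = Φ(z_β) = Φ(-0.118) ≈ 0.453

Effect size d = 0.41 is small by Cohen's convention (0.2/0.5/0.8).

Threshold: power ≥ 0.80 is conventionally adequate.
Power ≈ 0.45 → the study is underpowered (power < 0.80).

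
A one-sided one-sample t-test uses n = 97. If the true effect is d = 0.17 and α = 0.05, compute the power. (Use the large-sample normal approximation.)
Power ≈ 0.51

Power calculation (one-sample t-test, normal approximation):
z_β = d · √n - z_α
z_β = 0.17 · √97 - 1.645
z_β = 0.17 · 9.849 - 1.645
z_β = 0.029

Power = Φ(z_β) = Φ(0.029) ≈ 0.512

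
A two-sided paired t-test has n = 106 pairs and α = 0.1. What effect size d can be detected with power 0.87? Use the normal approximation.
d ≈ 0.27

Minimum detectable effect (paired t-test, normal approximation):
d = (z_{α/2} + z_β) / √n
d = (1.645 + 1.126) / √106
d = 2.771 / 10.296
d ≈ 0.27

By Cohen's convention (0.2 small / 0.5 medium / 0.8 large): small effect.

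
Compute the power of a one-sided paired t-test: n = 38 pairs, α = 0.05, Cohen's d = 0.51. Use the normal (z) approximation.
Power ≈ 0.93

Power calculation (paired t-test, normal approximation):
z_β = d · √n - z_α
z_β = 0.51 · √38 - 1.645
z_β = 0.51 · 6.164 - 1.645
z_β = 1.499

Power = Φ(z_β) = Φ(1.499) ≈ 0.933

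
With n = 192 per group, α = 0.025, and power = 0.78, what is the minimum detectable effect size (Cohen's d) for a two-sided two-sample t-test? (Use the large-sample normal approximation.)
d ≈ 0.31

Minimum detectable effect (two-sample t-test, normal approximation):
d = (z_{α/2} + z_β) / √(n/2)
d = (2.241 + 0.772) / √(192/2)
d = 3.014 / 9.798
d ≈ 0.31

By Cohen's convention (0.2 small / 0.5 medium / 0.8 large): small effect.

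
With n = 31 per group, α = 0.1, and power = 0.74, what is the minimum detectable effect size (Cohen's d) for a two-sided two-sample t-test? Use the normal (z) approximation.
d ≈ 0.58

Minimum detectable effect (two-sample t-test, normal approximation):
d = (z_{α/2} + z_β) / √(n/2)
d = (1.645 + 0.643) / √(31/2)
d = 2.288 / 3.937
d ≈ 0.58

By Cohen's convention (0.2 small / 0.5 medium / 0.8 large): medium effect.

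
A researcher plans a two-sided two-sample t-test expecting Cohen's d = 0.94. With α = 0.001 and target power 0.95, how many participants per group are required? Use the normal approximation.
n = 56 per group

Sample size formula (two-sample t-test, normal approximation):
n = 2 · ((z_{α/2} + z_β) / d)²

z_{α/2} = 3.291 (for α = 0.001, two-sided)
z_β = 1.645 (for power = 0.95)
d = 0.94

n = 2 · ((3.291 + 1.645) / 0.94)²
n = 2 · (5.251)²
n ≈ 55.15
Round up to the next whole number: n = 56 per group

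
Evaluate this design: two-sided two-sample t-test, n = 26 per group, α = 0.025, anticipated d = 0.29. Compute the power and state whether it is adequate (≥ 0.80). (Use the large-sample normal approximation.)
Power ≈ 0.12; the study is underpowered (power < 0.80)

Power calculation (two-sample t-test, normal approximation):
z_β = d · √(n/2) - z_{α/2}
z_β = 0.29 · √(26/2) - 2.241
z_β = 0.29 · 3.606 - 2.241
z_β = -1.196

Power = Φ(z_β) = Φ(-1.196) ≈ 0.116

Effect size d = 0.29 is small by Cohen's convention (0.2/0.5/0.8).

Threshold: power ≥ 0.80 is conventionally adequate.
Power ≈ 0.12 → the study is underpowered (power < 0.80).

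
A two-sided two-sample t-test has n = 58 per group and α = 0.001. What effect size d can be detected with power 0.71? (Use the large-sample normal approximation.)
d ≈ 0.71

Minimum detectable effect (two-sample t-test, normal approximation):
d = (z_{α/2} + z_β) / √(n/2)
d = (3.291 + 0.553) / √(58/2)
d = 3.844 / 5.385
d ≈ 0.71

By Cohen's convention (0.2 small / 0.5 medium / 0.8 large): medium effect.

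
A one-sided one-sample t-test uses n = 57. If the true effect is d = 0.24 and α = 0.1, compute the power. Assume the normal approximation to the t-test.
Power ≈ 0.70

Power calculation (one-sample t-test, normal approximation):
z_β = d · √n - z_α
z_β = 0.24 · √57 - 1.282
z_β = 0.24 · 7.550 - 1.282
z_β = 0.530

Power = Φ(z_β) = Φ(0.530) ≈ 0.702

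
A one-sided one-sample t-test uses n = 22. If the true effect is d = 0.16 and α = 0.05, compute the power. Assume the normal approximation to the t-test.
Power ≈ 0.19

Power calculation (one-sample t-test, normal approximation):
z_β = d · √n - z_α
z_β = 0.16 · √22 - 1.645
z_β = 0.16 · 4.690 - 1.645
z_β = -0.894

Power = Φ(z_β) = Φ(-0.894) ≈ 0.186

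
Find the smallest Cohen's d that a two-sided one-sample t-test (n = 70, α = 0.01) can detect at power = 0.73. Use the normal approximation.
d ≈ 0.38

Minimum detectable effect (one-sample t-test, normal approximation):
d = (z_{α/2} + z_β) / √n
d = (2.576 + 0.613) / √70
d = 3.189 / 8.367
d ≈ 0.38

By Cohen's convention (0.2 small / 0.5 medium / 0.8 large): small effect.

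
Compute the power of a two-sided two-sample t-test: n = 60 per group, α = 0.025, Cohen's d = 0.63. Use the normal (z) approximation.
Power ≈ 0.89

Power calculation (two-sample t-test, normal approximation):
z_β = d · √(n/2) - z_{α/2}
z_β = 0.63 · √(60/2) - 2.241
z_β = 0.63 · 5.477 - 2.241
z_β = 1.209

Power = Φ(z_β) = Φ(1.209) ≈ 0.887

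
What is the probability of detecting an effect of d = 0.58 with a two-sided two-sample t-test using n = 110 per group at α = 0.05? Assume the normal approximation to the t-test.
Power ≈ 0.99

Power calculation (two-sample t-test, normal approximation):
z_β = d · √(n/2) - z_{α/2}
z_β = 0.58 · √(110/2) - 1.960
z_β = 0.58 · 7.416 - 1.960
z_β = 2.341

Power = Φ(z_β) = Φ(2.341) ≈ 0.990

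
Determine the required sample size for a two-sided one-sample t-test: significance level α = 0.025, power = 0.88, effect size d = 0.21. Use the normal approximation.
n = 265

Sample size formula (one-sample t-test, normal approximation):
n = ((z_{α/2} + z_β) / d)²

z_{α/2} = 2.241 (for α = 0.025, two-sided)
z_β = 1.175 (for power = 0.88)
d = 0.21

n = ((2.241 + 1.175) / 0.21)²
n = (16.267)²
n ≈ 264.62
Round up to the next whole number: n = 265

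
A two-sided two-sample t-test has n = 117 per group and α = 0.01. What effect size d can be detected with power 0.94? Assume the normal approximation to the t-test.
d ≈ 0.54

Minimum detectable effect (two-sample t-test, normal approximation):
d = (z_{α/2} + z_β) / √(n/2)
d = (2.576 + 1.555) / √(117/2)
d = 4.131 / 7.649
d ≈ 0.54

By Cohen's convention (0.2 small / 0.5 medium / 0.8 large): medium effect.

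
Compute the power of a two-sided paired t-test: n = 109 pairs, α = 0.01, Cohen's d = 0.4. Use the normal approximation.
Power ≈ 0.95

Power calculation (paired t-test, normal approximation):
z_β = d · √n - z_{α/2}
z_β = 0.4 · √109 - 2.576
z_β = 0.4 · 10.440 - 2.576
z_β = 1.600

Power = Φ(z_β) = Φ(1.600) ≈ 0.945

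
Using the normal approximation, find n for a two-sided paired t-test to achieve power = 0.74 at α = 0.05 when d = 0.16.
n = 265 pairs

Sample size formula (paired t-test, normal approximation):
n = ((z_{α/2} + z_β) / d)²

z_{α/2} = 1.960 (for α = 0.05, two-sided)
z_β = 0.643 (for power = 0.74)
d = 0.16

n = ((1.960 + 0.643) / 0.16)²
n = (16.269)²
n ≈ 264.68
Round up to the next whole number: n = 265 pairs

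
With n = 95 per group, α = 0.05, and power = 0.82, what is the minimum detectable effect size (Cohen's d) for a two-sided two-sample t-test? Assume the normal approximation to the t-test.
d ≈ 0.42

Minimum detectable effect (two-sample t-test, normal approximation):
d = (z_{α/2} + z_β) / √(n/2)
d = (1.960 + 0.915) / √(95/2)
d = 2.875 / 6.892
d ≈ 0.42

By Cohen's convention (0.2 small / 0.5 medium / 0.8 large): small effect.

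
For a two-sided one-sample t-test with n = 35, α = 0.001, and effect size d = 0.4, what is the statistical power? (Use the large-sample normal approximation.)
Power ≈ 0.18

Power calculation (one-sample t-test, normal approximation):
z_β = d · √n - z_{α/2}
z_β = 0.4 · √35 - 3.291
z_β = 0.4 · 5.916 - 3.291
z_β = -0.924

Power = Φ(z_β) = Φ(-0.924) ≈ 0.178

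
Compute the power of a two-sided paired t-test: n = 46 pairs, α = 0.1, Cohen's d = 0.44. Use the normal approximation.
Power ≈ 0.91

Power calculation (paired t-test, normal approximation):
z_β = d · √n - z_{α/2}
z_β = 0.44 · √46 - 1.645
z_β = 0.44 · 6.782 - 1.645
z_β = 1.339

Power = Φ(z_β) = Φ(1.339) ≈ 0.910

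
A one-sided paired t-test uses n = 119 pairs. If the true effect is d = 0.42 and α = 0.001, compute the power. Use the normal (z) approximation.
Power ≈ 0.93

Power calculation (paired t-test, normal approximation):
z_β = d · √n - z_α
z_β = 0.42 · √119 - 3.090
z_β = 0.42 · 10.909 - 3.090
z_β = 1.491

Power = Φ(z_β) = Φ(1.491) ≈ 0.932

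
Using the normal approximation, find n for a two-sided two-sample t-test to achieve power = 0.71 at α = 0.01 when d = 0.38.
n = 136 per group

Sample size formula (two-sample t-test, normal approximation):
n = 2 · ((z_{α/2} + z_β) / d)²

z_{α/2} = 2.576 (for α = 0.01, two-sided)
z_β = 0.553 (for power = 0.71)
d = 0.38

n = 2 · ((2.576 + 0.553) / 0.38)²
n = 2 · (8.234)²
n ≈ 135.60
Round up to the next whole number: n = 136 per group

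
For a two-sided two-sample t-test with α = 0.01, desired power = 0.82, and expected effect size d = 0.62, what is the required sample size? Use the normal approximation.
n = 64 per group

Sample size formula (two-sample t-test, normal approximation):
n = 2 · ((z_{α/2} + z_β) / d)²

z_{α/2} = 2.576 (for α = 0.01, two-sided)
z_β = 0.915 (for power = 0.82)
d = 0.62

n = 2 · ((2.576 + 0.915) / 0.62)²
n = 2 · (5.631)²
n ≈ 63.42
Round up to the next whole number: n = 64 per group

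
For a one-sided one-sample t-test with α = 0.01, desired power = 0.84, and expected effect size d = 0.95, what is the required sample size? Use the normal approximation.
n = 13

Sample size formula (one-sample t-test, normal approximation):
n = ((z_α + z_β) / d)²

z_α = 2.326 (for α = 0.01, one-sided)
z_β = 0.994 (for power = 0.84)
d = 0.95

n = ((2.326 + 0.994) / 0.95)²
n = (3.495)²
n ≈ 12.22
Round up to the next whole number: n = 13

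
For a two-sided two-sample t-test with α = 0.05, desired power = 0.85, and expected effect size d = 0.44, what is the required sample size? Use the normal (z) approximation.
n = 93 per group

Sample size formula (two-sample t-test, normal approximation):
n = 2 · ((z_{α/2} + z_β) / d)²

z_{α/2} = 1.960 (for α = 0.05, two-sided)
z_β = 1.036 (for power = 0.85)
d = 0.44

n = 2 · ((1.960 + 1.036) / 0.44)²
n = 2 · (6.809)²
n ≈ 92.72
Round up to the next whole number: n = 93 per group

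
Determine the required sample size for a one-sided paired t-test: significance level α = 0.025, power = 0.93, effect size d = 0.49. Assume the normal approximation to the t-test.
n = 50 pairs

Sample size formula (paired t-test, normal approximation):
n = ((z_α + z_β) / d)²

z_α = 1.960 (for α = 0.025, one-sided)
z_β = 1.476 (for power = 0.93)
d = 0.49

n = ((1.960 + 1.476) / 0.49)²
n = (7.012)²
n ≈ 49.17
Round up to the next whole number: n = 50 pairs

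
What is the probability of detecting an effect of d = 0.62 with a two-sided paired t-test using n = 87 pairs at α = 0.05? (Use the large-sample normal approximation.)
Power ≈ 1.00

Power calculation (paired t-test, normal approximation):
z_β = d · √n - z_{α/2}
z_β = 0.62 · √87 - 1.960
z_β = 0.62 · 9.327 - 1.960
z_β = 3.823

Power = Φ(z_β) = Φ(3.823) ≈ 1.000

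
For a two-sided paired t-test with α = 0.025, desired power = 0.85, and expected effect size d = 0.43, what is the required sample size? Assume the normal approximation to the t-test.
n = 59 pairs

Sample size formula (paired t-test, normal approximation):
n = ((z_{α/2} + z_β) / d)²

z_{α/2} = 2.241 (for α = 0.025, two-sided)
z_β = 1.036 (for power = 0.85)
d = 0.43

n = ((2.241 + 1.036) / 0.43)²
n = (7.621)²
n ≈ 58.08
Round up to the next whole number: n = 59 pairs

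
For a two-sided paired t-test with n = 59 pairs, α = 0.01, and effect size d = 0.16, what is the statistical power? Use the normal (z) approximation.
Power ≈ 0.09

Power calculation (paired t-test, normal approximation):
z_β = d · √n - z_{α/2}
z_β = 0.16 · √59 - 2.576
z_β = 0.16 · 7.681 - 2.576
z_β = -1.347

Power = Φ(z_β) = Φ(-1.347) ≈ 0.089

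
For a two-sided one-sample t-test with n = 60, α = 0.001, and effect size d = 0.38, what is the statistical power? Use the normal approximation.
Power ≈ 0.36

Power calculation (one-sample t-test, normal approximation):
z_β = d · √n - z_{α/2}
z_β = 0.38 · √60 - 3.291
z_β = 0.38 · 7.746 - 3.291
z_β = -0.347

Power = Φ(z_β) = Φ(-0.347) ≈ 0.364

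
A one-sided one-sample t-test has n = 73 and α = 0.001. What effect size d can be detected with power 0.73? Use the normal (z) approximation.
d ≈ 0.43

Minimum detectable effect (one-sample t-test, normal approximation):
d = (z_α + z_β) / √n
d = (3.090 + 0.613) / √73
d = 3.703 / 8.544
d ≈ 0.43

By Cohen's convention (0.2 small / 0.5 medium / 0.8 large): small effect.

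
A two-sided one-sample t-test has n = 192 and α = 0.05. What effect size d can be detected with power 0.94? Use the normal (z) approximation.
d ≈ 0.25

Minimum detectable effect (one-sample t-test, normal approximation):
d = (z_{α/2} + z_β) / √n
d = (1.960 + 1.555) / √192
d = 3.515 / 13.856
d ≈ 0.25

By Cohen's convention (0.2 small / 0.5 medium / 0.8 large): small effect.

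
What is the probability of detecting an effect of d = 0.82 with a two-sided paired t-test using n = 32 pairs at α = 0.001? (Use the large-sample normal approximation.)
Power ≈ 0.91

Power calculation (paired t-test, normal approximation):
z_β = d · √n - z_{α/2}
z_β = 0.82 · √32 - 3.291
z_β = 0.82 · 5.657 - 3.291
z_β = 1.348

Power = Φ(z_β) = Φ(1.348) ≈ 0.911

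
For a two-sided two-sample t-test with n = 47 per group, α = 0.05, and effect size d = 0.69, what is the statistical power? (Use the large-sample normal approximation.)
Power ≈ 0.92

Power calculation (two-sample t-test, normal approximation):
z_β = d · √(n/2) - z_{α/2}
z_β = 0.69 · √(47/2) - 1.960
z_β = 0.69 · 4.848 - 1.960
z_β = 1.385

Power = Φ(z_β) = Φ(1.385) ≈ 0.917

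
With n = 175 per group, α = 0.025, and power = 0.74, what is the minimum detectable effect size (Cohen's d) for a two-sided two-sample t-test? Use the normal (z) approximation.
d ≈ 0.31

Minimum detectable effect (two-sample t-test, normal approximation):
d = (z_{α/2} + z_β) / √(n/2)
d = (2.241 + 0.643) / √(175/2)
d = 2.885 / 9.354
d ≈ 0.31

By Cohen's convention (0.2 small / 0.5 medium / 0.8 large): small effect.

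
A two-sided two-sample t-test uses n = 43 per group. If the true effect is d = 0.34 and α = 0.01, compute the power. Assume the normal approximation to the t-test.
Power ≈ 0.16

Power calculation (two-sample t-test, normal approximation):
z_β = d · √(n/2) - z_{α/2}
z_β = 0.34 · √(43/2) - 2.576
z_β = 0.34 · 4.637 - 2.576
z_β = -0.999

Power = Φ(z_β) = Φ(-0.999) ≈ 0.159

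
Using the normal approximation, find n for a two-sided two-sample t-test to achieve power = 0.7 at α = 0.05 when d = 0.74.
n = 23 per group

Sample size formula (two-sample t-test, normal approximation):
n = 2 · ((z_{α/2} + z_β) / d)²

z_{α/2} = 1.960 (for α = 0.05, two-sided)
z_β = 0.524 (for power = 0.7)
d = 0.74

n = 2 · ((1.960 + 0.524) / 0.74)²
n = 2 · (3.357)²
n ≈ 22.54
Round up to the next whole number: n = 23 per group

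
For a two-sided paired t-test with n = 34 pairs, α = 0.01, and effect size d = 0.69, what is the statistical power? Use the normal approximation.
Power ≈ 0.93

Power calculation (paired t-test, normal approximation):
z_β = d · √n - z_{α/2}
z_β = 0.69 · √34 - 2.576
z_β = 0.69 · 5.831 - 2.576
z_β = 1.448

Power = Φ(z_β) = Φ(1.448) ≈ 0.926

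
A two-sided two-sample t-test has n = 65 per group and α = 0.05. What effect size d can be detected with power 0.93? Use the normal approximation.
d ≈ 0.60

Minimum detectable effect (two-sample t-test, normal approximation):
d = (z_{α/2} + z_β) / √(n/2)
d = (1.960 + 1.476) / √(65/2)
d = 3.436 / 5.701
d ≈ 0.60

By Cohen's convention (0.2 small / 0.5 medium / 0.8 large): medium effect.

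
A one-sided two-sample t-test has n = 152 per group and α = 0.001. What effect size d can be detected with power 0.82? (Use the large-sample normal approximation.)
d ≈ 0.46

Minimum detectable effect (two-sample t-test, normal approximation):
d = (z_α + z_β) / √(n/2)
d = (3.090 + 0.915) / √(152/2)
d = 4.006 / 8.718
d ≈ 0.46

By Cohen's convention (0.2 small / 0.5 medium / 0.8 large): small effect.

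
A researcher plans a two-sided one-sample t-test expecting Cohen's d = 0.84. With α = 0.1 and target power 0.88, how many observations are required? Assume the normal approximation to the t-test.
n = 12

Sample size formula (one-sample t-test, normal approximation):
n = ((z_{α/2} + z_β) / d)²

z_{α/2} = 1.645 (for α = 0.1, two-sided)
z_β = 1.175 (for power = 0.88)
d = 0.84

n = ((1.645 + 1.175) / 0.84)²
n = (3.357)²
n ≈ 11.27
Round up to the next whole number: n = 12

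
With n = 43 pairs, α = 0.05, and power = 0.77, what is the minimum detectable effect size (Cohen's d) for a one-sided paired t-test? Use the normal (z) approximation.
d ≈ 0.36

Minimum detectable effect (paired t-test, normal approximation):
d = (z_α + z_β) / √n
d = (1.645 + 0.739) / √43
d = 2.384 / 6.557
d ≈ 0.36

By Cohen's convention (0.2 small / 0.5 medium / 0.8 large): small effect.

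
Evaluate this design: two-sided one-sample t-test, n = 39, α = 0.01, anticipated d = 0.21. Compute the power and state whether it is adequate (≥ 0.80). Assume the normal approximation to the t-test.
Power ≈ 0.10; the study is underpowered (power < 0.80)

Power calculation (one-sample t-test, normal approximation):
z_β = d · √n - z_{α/2}
z_β = 0.21 · √39 - 2.576
z_β = 0.21 · 6.245 - 2.576
z_β = -1.264

Power = Φ(z_β) = Φ(-1.264) ≈ 0.103

Effect size d = 0.21 is small by Cohen's convention (0.2/0.5/0.8).

Threshold: power ≥ 0.80 is conventionally adequate.
Power ≈ 0.10 → the study is underpowered (power < 0.80).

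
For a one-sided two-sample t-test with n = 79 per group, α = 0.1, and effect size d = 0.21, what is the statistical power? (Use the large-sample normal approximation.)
Power ≈ 0.52

Power calculation (two-sample t-test, normal approximation):
z_β = d · √(n/2) - z_α
z_β = 0.21 · √(79/2) - 1.282
z_β = 0.21 · 6.285 - 1.282
z_β = 0.038

Power = Φ(z_β) = Φ(0.038) ≈ 0.515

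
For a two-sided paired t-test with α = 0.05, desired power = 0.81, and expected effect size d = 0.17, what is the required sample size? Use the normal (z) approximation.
n = 279 pairs

Sample size formula (paired t-test, normal approximation):
n = ((z_{α/2} + z_β) / d)²

z_{α/2} = 1.960 (for α = 0.05, two-sided)
z_β = 0.878 (for power = 0.81)
d = 0.17

n = ((1.960 + 0.878) / 0.17)²
n = (16.694)²
n ≈ 278.69
Round up to the next whole number: n = 279 pairs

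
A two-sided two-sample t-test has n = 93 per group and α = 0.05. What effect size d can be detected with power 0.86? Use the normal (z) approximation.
d ≈ 0.45

Minimum detectable effect (two-sample t-test, normal approximation):
d = (z_{α/2} + z_β) / √(n/2)
d = (1.960 + 1.080) / √(93/2)
d = 3.040 / 6.819
d ≈ 0.45

By Cohen's convention (0.2 small / 0.5 medium / 0.8 large): small effect.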